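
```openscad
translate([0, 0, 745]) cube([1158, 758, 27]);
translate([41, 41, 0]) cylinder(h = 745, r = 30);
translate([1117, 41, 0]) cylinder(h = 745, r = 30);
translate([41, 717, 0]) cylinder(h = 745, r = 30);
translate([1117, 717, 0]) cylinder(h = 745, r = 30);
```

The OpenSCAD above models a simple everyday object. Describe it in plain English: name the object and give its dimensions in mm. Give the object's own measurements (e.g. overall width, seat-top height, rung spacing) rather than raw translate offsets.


A table: top 1158 mm (x) × 758 mm (y), 27 mm thick, upper face at z = 772 mm, on four round legs of 60 mm diameter, each leg's bounding box inset 11 mm from the nearest pair of top edges from z = 0 to the bottom of the top.


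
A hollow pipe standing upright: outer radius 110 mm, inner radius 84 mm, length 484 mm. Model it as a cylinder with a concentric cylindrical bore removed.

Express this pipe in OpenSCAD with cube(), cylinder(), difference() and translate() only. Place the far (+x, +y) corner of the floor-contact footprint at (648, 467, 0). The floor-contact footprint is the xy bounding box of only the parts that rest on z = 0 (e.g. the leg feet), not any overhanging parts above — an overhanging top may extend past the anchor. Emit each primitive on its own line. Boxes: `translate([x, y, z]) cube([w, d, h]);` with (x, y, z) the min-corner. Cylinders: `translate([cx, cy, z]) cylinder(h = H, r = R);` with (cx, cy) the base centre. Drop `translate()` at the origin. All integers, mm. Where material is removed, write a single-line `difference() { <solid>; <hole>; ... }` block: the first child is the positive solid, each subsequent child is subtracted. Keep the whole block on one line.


difference() { translate([538, 357, 0]) cylinder(h = 484, r = 110); translate([538, 357, 0]) cylinder(h = 484, r = 84); }


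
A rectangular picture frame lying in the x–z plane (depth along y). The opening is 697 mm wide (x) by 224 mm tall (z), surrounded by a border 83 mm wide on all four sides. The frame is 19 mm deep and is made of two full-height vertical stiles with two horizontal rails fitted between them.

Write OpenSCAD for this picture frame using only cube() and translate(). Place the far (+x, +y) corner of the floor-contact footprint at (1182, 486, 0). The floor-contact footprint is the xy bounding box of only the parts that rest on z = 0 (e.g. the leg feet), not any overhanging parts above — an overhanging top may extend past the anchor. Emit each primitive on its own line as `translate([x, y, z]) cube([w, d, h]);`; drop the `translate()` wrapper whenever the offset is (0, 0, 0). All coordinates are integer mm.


translate([319, 467, 0]) cube([83, 19, 390]);
translate([1099, 467, 0]) cube([83, 19, 390]);
translate([402, 467, 0]) cube([697, 19, 83]);
translate([402, 467, 307]) cube([697, 19, 83]);


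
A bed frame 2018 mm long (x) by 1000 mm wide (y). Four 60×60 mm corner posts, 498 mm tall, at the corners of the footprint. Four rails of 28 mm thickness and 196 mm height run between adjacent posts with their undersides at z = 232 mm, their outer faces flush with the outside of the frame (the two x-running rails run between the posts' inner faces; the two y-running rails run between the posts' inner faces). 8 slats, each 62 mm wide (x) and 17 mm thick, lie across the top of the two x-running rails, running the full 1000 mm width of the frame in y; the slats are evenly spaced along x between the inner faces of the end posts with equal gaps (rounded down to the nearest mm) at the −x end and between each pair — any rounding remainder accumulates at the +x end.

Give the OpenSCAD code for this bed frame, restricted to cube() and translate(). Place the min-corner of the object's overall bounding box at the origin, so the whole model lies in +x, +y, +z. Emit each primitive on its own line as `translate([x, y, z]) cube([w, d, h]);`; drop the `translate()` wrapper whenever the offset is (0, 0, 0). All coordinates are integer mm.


cube([60, 60, 498]);
translate([0, 940, 0]) cube([60, 60, 498]);
translate([1958, 0, 0]) cube([60, 60, 498]);
translate([1958, 940, 0]) cube([60, 60, 498]);
translate([60, 0, 232]) cube([1898, 28, 196]);
translate([60, 972, 232]) cube([1898, 28, 196]);
translate([0, 60, 232]) cube([28, 880, 196]);
translate([1990, 60, 232]) cube([28, 880, 196]);
translate([215, 0, 428]) cube([62, 1000, 17]);
translate([432, 0, 428]) cube([62, 1000, 17]);
translate([649, 0, 428]) cube([62, 1000, 17]);
translate([866, 0, 428]) cube([62, 1000, 17]);
translate([1083, 0, 428]) cube([62, 1000, 17]);
translate([1300, 0, 428]) cube([62, 1000, 17]);
translate([1517, 0, 428]) cube([62, 1000, 17]);
translate([1734, 0, 428]) cube([62, 1000, 17]);


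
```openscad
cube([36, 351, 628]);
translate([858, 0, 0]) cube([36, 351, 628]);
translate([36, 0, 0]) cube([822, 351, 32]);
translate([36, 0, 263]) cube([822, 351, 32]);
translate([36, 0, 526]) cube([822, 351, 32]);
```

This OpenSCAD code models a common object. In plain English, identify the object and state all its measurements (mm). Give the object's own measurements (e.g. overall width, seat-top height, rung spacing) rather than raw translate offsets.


An open bookshelf. Two side panels, each 36 mm thick, 351 mm deep and 628 mm tall, stand 894 mm apart (outside-to-outside). Between them sit 3 shelves, each 32 mm thick and 351 mm deep, spanning the full gap between the sides. The bottom shelf rests on the floor (its underside at z = 0) and the clear gap between one shelf's top and the next shelf's underside is 231 mm.


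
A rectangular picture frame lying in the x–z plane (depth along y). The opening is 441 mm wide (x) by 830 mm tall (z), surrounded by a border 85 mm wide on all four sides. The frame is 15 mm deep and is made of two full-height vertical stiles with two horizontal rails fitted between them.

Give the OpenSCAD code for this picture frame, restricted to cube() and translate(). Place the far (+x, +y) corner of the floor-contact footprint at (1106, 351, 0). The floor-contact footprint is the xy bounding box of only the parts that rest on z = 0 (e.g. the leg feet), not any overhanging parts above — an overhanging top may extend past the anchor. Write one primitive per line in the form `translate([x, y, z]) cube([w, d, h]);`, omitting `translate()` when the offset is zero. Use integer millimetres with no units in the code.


translate([495, 336, 0]) cube([85, 15, 1000]);
translate([1021, 336, 0]) cube([85, 15, 1000]);
translate([580, 336, 0]) cube([441, 15, 85]);
translate([580, 336, 915]) cube([441, 15, 85]);


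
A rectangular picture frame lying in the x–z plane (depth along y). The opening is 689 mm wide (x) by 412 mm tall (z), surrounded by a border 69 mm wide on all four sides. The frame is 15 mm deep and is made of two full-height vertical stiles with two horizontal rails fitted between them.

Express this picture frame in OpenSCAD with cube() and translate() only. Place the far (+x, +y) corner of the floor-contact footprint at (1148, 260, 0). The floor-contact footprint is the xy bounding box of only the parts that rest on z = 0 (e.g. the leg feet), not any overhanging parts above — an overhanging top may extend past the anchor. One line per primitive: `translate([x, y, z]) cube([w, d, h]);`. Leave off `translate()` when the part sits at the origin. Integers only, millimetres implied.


translate([321, 245, 0]) cube([69, 15, 550]);
translate([1079, 245, 0]) cube([69, 15, 550]);
translate([390, 245, 0]) cube([689, 15, 69]);
translate([390, 245, 481]) cube([689, 15, 69]);


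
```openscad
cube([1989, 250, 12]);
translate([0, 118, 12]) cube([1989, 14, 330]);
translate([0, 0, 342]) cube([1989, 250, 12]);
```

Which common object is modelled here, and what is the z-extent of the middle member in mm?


An I-beam. The web height is 330 mm.

Two wide flanges with a thin centred web — an I-beam. Overall 354 mm minus two 12 mm flanges gives a web of 354 − 2·12 = 330 mm.


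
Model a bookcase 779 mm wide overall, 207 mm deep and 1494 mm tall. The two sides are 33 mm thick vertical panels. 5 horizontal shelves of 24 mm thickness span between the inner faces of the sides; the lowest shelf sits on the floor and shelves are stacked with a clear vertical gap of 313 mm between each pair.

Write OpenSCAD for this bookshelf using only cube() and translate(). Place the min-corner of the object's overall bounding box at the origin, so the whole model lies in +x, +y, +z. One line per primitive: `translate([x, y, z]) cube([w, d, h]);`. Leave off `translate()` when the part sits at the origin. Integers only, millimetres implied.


cube([33, 207, 1494]);
translate([746, 0, 0]) cube([33, 207, 1494]);
translate([33, 0, 0]) cube([713, 207, 24]);
translate([33, 0, 337]) cube([713, 207, 24]);
translate([33, 0, 674]) cube([713, 207, 24]);
translate([33, 0, 1011]) cube([713, 207, 24]);
translate([33, 0, 1348]) cube([713, 207, 24]);


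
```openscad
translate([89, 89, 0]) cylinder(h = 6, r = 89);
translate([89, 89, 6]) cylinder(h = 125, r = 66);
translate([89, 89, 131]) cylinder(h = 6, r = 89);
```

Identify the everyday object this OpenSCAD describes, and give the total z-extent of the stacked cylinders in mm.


A spool. The overall height is 137 mm.

Three coaxial cylinders, large–small–large — a spool. Two 6 mm flanges and a 125 mm core give 6 + 125 + 6 = 137 mm.


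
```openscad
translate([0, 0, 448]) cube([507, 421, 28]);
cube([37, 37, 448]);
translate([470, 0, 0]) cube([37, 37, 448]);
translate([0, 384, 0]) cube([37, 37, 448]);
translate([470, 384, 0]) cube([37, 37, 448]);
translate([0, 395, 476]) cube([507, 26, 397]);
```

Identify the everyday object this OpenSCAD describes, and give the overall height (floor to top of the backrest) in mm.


A chair. The overall height is 873 mm.

A slab on four corner posts with a tall panel at the back — a chair. The seat slab sits at z = 448 with thickness 28, and the 397 mm backrest starts at the seat top, so the overall height is 448 + 28 + 397 = 873 mm.


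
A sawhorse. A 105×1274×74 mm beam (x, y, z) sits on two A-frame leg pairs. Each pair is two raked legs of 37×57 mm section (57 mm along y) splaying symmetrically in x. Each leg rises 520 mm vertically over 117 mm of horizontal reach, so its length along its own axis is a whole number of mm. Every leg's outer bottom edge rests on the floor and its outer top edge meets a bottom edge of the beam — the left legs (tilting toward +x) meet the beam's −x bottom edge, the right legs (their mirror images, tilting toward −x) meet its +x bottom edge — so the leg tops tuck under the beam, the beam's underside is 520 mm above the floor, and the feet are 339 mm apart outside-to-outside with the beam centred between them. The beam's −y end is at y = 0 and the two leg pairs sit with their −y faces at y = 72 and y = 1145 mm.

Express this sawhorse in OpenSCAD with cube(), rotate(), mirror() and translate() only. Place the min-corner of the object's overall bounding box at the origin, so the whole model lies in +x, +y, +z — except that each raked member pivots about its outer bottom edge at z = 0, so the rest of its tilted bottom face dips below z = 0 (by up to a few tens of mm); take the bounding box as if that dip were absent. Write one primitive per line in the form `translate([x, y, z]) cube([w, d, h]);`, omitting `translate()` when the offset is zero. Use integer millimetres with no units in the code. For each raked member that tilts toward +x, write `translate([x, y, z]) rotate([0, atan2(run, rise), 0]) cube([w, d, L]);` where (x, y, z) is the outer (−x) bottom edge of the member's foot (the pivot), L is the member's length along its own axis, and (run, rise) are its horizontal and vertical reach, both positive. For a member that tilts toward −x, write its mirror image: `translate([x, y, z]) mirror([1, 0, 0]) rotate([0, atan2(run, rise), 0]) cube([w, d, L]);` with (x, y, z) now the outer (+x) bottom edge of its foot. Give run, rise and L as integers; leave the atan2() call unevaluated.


translate([117, 0, 520]) cube([105, 1274, 74]);
translate([0, 72, 0]) rotate([0, atan2(117, 520), 0]) cube([37, 57, 533]);
translate([339, 72, 0]) mirror([1, 0, 0]) rotate([0, atan2(117, 520), 0]) cube([37, 57, 533]);
translate([0, 1145, 0]) rotate([0, atan2(117, 520), 0]) cube([37, 57, 533]);
translate([339, 1145, 0]) mirror([1, 0, 0]) rotate([0, atan2(117, 520), 0]) cube([37, 57, 533]);


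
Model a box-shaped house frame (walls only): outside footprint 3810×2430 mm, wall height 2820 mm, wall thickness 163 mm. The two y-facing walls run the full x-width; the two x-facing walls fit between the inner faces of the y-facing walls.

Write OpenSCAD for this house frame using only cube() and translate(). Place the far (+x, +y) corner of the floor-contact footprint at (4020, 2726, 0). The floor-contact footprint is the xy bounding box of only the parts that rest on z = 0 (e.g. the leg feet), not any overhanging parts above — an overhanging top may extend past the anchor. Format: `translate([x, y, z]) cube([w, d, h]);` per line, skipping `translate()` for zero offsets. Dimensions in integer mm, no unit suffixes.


translate([210, 296, 0]) cube([3810, 163, 2820]);
translate([210, 2563, 0]) cube([3810, 163, 2820]);
translate([210, 459, 0]) cube([163, 2104, 2820]);
translate([3857, 459, 0]) cube([163, 2104, 2820]);


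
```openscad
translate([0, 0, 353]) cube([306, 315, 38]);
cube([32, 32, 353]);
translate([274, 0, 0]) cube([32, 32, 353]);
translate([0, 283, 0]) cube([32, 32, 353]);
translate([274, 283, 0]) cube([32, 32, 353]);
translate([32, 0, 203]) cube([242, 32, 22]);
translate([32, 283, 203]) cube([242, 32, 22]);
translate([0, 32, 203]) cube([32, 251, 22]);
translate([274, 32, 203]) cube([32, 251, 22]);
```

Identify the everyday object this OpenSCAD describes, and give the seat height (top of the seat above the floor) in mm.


A stool. The seat height is 391 mm.

A 306×315×38 slab at z = 353 on four corner posts — a stool. The seat top is 353 + 38 = 391 mm.


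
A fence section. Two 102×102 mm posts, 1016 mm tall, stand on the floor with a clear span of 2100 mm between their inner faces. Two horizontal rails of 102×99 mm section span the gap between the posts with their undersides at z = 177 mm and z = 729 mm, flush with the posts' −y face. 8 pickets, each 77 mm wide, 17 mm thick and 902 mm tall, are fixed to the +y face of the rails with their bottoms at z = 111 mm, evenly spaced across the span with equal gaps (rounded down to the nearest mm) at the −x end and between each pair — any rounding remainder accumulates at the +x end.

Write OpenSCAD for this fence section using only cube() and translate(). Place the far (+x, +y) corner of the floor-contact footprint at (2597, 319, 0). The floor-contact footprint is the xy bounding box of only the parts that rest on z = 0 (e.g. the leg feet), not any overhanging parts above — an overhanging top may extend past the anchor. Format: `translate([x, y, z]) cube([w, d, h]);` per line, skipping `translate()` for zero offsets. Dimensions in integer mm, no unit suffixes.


translate([293, 217, 0]) cube([102, 102, 1016]);
translate([2495, 217, 0]) cube([102, 102, 1016]);
translate([395, 217, 177]) cube([2100, 102, 99]);
translate([395, 217, 729]) cube([2100, 102, 99]);
translate([559, 319, 111]) cube([77, 17, 902]);
translate([800, 319, 111]) cube([77, 17, 902]);
translate([1041, 319, 111]) cube([77, 17, 902]);
translate([1282, 319, 111]) cube([77, 17, 902]);
translate([1523, 319, 111]) cube([77, 17, 902]);
translate([1764, 319, 111]) cube([77, 17, 902]);
translate([2005, 319, 111]) cube([77, 17, 902]);
translate([2246, 319, 111]) cube([77, 17, 902]);


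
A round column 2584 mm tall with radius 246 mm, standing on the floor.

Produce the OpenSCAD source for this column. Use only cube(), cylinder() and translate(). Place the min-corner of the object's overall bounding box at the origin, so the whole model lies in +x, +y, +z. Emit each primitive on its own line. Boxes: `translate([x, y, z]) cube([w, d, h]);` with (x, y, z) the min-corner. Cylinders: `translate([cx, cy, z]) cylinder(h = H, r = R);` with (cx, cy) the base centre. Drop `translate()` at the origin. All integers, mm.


translate([246, 246, 0]) cylinder(h = 2584, r = 246);


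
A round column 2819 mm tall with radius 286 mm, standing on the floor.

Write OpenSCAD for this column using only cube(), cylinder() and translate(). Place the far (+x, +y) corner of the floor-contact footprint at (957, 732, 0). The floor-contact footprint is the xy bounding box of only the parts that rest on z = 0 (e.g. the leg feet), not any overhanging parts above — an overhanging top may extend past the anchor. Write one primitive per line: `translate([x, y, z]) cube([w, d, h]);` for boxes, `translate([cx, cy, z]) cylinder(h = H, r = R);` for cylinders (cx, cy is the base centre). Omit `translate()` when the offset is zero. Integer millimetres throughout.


translate([671, 446, 0]) cylinder(h = 2819, r = 286);


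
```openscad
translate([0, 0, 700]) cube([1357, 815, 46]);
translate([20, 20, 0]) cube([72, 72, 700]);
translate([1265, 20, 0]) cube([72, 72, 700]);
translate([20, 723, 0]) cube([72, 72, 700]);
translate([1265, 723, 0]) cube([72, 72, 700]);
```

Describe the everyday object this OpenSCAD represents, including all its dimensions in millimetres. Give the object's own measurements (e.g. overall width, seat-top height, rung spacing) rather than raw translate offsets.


A table: top 1357 mm (x) × 815 mm (y), 46 mm thick, upper face at z = 746 mm, on four 72×72 mm square legs, each inset 20 mm from the nearest pair of top edges from z = 0 to the bottom of the top.


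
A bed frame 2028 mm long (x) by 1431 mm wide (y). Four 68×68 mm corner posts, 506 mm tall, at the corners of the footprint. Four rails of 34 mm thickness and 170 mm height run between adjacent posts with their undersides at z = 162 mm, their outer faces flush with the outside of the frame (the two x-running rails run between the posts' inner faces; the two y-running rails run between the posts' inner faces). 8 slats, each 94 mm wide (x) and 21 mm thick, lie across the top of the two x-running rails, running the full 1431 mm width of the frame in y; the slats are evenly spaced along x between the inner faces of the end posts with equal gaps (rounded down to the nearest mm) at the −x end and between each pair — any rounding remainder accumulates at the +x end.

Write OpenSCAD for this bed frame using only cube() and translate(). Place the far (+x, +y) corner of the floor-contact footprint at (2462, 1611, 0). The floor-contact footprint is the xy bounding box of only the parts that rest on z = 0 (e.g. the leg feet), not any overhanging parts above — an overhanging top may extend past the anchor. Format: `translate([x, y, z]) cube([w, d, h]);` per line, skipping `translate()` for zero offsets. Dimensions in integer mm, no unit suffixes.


translate([434, 180, 0]) cube([68, 68, 506]);
translate([434, 1543, 0]) cube([68, 68, 506]);
translate([2394, 180, 0]) cube([68, 68, 506]);
translate([2394, 1543, 0]) cube([68, 68, 506]);
translate([502, 180, 162]) cube([1892, 34, 170]);
translate([502, 1577, 162]) cube([1892, 34, 170]);
translate([434, 248, 162]) cube([34, 1295, 170]);
translate([2428, 248, 162]) cube([34, 1295, 170]);
translate([628, 180, 332]) cube([94, 1431, 21]);
translate([848, 180, 332]) cube([94, 1431, 21]);
translate([1068, 180, 332]) cube([94, 1431, 21]);
translate([1288, 180, 332]) cube([94, 1431, 21]);
translate([1508, 180, 332]) cube([94, 1431, 21]);
translate([1728, 180, 332]) cube([94, 1431, 21]);
translate([1948, 180, 332]) cube([94, 1431, 21]);
translate([2168, 180, 332]) cube([94, 1431, 21]);


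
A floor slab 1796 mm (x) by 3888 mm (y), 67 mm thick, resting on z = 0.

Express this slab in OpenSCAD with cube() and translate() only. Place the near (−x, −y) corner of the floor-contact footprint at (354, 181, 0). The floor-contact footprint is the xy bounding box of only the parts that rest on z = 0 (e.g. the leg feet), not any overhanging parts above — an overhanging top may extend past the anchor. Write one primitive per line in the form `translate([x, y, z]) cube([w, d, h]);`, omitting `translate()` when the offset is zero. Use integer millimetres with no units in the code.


translate([354, 181, 0]) cube([1796, 3888, 67]);


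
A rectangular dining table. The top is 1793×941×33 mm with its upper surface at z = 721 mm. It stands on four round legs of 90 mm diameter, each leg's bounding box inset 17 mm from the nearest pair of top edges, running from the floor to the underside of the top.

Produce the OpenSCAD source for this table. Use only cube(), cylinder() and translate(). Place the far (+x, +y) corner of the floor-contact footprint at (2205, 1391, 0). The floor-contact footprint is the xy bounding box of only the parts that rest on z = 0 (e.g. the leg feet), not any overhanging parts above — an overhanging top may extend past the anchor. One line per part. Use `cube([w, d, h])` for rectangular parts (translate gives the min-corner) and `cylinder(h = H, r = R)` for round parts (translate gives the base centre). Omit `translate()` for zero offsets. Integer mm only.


// leg_h = 721 - 33 = 688
translate([429, 467, 688]) cube([1793, 941, 33]);
translate([491, 529, 0]) cylinder(h = 688, r = 45);
translate([2160, 529, 0]) cylinder(h = 688, r = 45);
translate([491, 1346, 0]) cylinder(h = 688, r = 45);
translate([2160, 1346, 0]) cylinder(h = 688, r = 45);


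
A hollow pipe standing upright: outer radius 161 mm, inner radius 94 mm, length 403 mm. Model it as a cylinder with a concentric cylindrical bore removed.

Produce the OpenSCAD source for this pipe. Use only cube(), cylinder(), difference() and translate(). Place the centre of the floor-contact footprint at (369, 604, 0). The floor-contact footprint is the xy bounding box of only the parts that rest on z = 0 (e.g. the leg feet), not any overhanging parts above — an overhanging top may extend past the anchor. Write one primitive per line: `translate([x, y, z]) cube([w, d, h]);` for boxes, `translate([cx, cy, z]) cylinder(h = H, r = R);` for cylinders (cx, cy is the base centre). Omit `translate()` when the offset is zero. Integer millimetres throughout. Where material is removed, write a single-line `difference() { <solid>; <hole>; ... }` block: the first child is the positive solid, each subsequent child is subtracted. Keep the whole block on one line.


difference() { translate([369, 604, 0]) cylinder(h = 403, r = 161); translate([369, 604, 0]) cylinder(h = 403, r = 94); }


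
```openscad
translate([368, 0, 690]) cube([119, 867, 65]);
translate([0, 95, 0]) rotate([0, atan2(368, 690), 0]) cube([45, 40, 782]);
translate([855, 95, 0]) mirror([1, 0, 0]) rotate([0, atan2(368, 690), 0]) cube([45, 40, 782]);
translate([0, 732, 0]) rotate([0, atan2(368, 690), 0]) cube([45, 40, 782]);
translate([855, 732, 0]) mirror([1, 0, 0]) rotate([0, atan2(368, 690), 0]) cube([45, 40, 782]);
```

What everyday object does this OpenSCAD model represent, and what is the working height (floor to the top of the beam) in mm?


A sawhorse. The overall height is 755 mm.

A beam across two mirrored pairs of raked legs — a sawhorse. The beam's underside is at z = 690 (matching the legs' vertical rise in atan2(368, 690)) and the beam is 65 mm tall, so its top is at 690 + 65 = 755 mm. The raked legs top out at the beam's underside, so that is the highest point.


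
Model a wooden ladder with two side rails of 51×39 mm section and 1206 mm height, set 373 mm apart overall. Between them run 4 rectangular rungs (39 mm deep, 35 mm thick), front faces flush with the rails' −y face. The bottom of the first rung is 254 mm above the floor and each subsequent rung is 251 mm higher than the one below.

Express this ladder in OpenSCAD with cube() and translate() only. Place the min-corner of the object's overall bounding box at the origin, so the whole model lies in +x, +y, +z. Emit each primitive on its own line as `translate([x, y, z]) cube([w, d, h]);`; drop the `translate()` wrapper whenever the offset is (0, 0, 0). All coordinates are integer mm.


cube([51, 39, 1206]);
translate([322, 0, 0]) cube([51, 39, 1206]);
translate([51, 0, 254]) cube([271, 39, 35]);
translate([51, 0, 505]) cube([271, 39, 35]);
translate([51, 0, 756]) cube([271, 39, 35]);
translate([51, 0, 1007]) cube([271, 39, 35]);


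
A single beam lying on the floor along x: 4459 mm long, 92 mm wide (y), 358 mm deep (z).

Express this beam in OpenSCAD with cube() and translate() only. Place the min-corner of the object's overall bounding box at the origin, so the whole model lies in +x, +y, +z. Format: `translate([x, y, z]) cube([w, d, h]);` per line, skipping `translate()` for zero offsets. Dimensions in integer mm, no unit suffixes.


cube([4459, 92, 358]);


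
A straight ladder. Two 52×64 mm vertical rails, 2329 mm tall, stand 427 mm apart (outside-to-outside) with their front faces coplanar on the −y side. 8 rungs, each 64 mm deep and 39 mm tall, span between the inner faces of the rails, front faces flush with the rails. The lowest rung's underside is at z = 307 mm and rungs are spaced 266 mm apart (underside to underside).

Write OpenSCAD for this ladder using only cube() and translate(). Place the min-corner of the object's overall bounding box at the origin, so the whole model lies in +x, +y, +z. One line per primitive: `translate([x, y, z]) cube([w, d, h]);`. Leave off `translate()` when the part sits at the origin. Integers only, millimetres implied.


cube([52, 64, 2329]);
translate([375, 0, 0]) cube([52, 64, 2329]);
translate([52, 0, 307]) cube([323, 64, 39]);
translate([52, 0, 573]) cube([323, 64, 39]);
translate([52, 0, 839]) cube([323, 64, 39]);
translate([52, 0, 1105]) cube([323, 64, 39]);
translate([52, 0, 1371]) cube([323, 64, 39]);
translate([52, 0, 1637]) cube([323, 64, 39]);
translate([52, 0, 1903]) cube([323, 64, 39]);
translate([52, 0, 2169]) cube([323, 64, 39]);


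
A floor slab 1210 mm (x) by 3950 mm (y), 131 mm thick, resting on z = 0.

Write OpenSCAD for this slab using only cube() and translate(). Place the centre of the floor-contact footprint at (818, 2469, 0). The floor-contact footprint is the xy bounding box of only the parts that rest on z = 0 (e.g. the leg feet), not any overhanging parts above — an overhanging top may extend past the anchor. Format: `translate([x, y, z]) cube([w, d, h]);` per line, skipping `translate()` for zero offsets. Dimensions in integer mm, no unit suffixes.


translate([213, 494, 0]) cube([1210, 3950, 131]);


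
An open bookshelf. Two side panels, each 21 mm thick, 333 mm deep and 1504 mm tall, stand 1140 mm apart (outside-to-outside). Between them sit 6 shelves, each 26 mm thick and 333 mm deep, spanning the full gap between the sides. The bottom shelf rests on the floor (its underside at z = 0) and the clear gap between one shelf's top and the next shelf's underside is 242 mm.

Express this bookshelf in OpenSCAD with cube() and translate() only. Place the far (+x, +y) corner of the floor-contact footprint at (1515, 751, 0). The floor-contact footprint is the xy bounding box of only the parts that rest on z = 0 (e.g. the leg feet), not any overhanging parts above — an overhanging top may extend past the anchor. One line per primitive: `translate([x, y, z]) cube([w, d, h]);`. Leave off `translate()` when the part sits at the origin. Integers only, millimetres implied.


translate([375, 418, 0]) cube([21, 333, 1504]);
translate([1494, 418, 0]) cube([21, 333, 1504]);
translate([396, 418, 0]) cube([1098, 333, 26]);
translate([396, 418, 268]) cube([1098, 333, 26]);
translate([396, 418, 536]) cube([1098, 333, 26]);
translate([396, 418, 804]) cube([1098, 333, 26]);
translate([396, 418, 1072]) cube([1098, 333, 26]);
translate([396, 418, 1340]) cube([1098, 333, 26]);


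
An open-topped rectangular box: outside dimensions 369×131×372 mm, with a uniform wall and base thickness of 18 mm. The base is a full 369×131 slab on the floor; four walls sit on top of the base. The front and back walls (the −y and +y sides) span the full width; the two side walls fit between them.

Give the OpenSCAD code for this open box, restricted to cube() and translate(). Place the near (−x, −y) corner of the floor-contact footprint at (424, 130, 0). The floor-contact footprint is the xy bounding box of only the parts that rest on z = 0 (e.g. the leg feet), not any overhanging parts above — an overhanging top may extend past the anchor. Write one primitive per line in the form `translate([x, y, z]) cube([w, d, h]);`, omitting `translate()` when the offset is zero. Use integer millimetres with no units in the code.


translate([424, 130, 0]) cube([369, 131, 18]);
translate([424, 130, 18]) cube([369, 18, 354]);
translate([424, 243, 18]) cube([369, 18, 354]);
translate([424, 148, 18]) cube([18, 95, 354]);
translate([775, 148, 18]) cube([18, 95, 354]);


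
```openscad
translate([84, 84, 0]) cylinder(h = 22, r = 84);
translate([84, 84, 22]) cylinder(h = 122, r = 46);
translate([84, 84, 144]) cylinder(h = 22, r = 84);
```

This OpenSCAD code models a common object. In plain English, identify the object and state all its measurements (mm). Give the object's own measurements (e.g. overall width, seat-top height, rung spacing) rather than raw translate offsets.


A spool: two coaxial disc flanges of radius 84 mm and thickness 22 mm, joined by a core cylinder of radius 46 mm and height 122 mm. The lower flange rests on z = 0 and the three cylinders share a vertical axis.


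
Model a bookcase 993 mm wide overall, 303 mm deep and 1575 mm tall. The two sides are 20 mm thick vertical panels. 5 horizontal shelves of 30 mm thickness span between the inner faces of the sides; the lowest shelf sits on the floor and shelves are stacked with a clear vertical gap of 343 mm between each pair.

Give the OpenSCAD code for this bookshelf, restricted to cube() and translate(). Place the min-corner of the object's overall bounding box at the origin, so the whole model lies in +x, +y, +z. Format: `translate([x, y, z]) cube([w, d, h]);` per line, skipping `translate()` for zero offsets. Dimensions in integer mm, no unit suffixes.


cube([20, 303, 1575]);
translate([973, 0, 0]) cube([20, 303, 1575]);
translate([20, 0, 0]) cube([953, 303, 30]);
translate([20, 0, 373]) cube([953, 303, 30]);
translate([20, 0, 746]) cube([953, 303, 30]);
translate([20, 0, 1119]) cube([953, 303, 30]);
translate([20, 0, 1492]) cube([953, 303, 30]);


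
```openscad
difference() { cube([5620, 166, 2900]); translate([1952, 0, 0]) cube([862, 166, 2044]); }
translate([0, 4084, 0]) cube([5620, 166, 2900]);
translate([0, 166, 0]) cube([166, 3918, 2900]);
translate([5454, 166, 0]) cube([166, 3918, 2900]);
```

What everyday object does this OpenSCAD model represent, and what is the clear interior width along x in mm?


A single room. The interior width is 5288 mm.

Four walls enclosing a rectangle with a door in the front wall — a room. Outside width 5620 minus two 166 mm walls gives 5288 mm.


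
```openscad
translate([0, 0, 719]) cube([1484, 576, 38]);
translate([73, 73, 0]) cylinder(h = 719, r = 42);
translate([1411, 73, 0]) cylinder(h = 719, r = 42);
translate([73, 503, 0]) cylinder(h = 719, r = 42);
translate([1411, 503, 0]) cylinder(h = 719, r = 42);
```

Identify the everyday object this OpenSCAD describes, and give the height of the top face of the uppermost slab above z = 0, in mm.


A table. The table height is 757 mm.

A 1484×576×38 slab sits at z = 719 on four Ø84 mm round legs — a table. The top surface is at 719 + 38 = 757 mm.


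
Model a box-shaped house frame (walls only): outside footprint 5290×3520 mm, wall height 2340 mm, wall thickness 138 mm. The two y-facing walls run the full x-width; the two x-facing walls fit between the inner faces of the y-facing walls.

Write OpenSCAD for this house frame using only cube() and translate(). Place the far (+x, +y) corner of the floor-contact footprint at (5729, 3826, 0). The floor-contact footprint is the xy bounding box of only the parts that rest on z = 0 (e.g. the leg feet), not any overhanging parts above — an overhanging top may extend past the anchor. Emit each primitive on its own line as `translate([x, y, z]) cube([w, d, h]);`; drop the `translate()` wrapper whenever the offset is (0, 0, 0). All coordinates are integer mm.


translate([439, 306, 0]) cube([5290, 138, 2340]);
translate([439, 3688, 0]) cube([5290, 138, 2340]);
translate([439, 444, 0]) cube([138, 3244, 2340]);
translate([5591, 444, 0]) cube([138, 3244, 2340]);


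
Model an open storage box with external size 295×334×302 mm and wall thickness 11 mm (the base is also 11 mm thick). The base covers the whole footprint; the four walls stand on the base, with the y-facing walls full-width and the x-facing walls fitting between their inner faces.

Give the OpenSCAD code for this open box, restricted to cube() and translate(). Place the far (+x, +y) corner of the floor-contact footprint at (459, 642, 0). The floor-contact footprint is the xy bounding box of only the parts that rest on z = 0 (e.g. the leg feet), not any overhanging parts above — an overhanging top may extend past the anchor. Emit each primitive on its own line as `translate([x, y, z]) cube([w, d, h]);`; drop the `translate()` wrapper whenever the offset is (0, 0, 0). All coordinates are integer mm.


translate([164, 308, 0]) cube([295, 334, 11]);
translate([164, 308, 11]) cube([295, 11, 291]);
translate([164, 631, 11]) cube([295, 11, 291]);
translate([164, 319, 11]) cube([11, 312, 291]);
translate([448, 319, 11]) cube([11, 312, 291]);


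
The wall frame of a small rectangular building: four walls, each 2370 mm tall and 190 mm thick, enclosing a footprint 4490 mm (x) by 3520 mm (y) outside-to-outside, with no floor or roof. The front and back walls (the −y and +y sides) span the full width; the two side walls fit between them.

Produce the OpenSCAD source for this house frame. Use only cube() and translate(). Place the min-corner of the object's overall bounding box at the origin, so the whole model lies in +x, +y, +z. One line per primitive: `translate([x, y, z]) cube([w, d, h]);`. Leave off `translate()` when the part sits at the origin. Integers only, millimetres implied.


cube([4490, 190, 2370]);
translate([0, 3330, 0]) cube([4490, 190, 2370]);
translate([0, 190, 0]) cube([190, 3140, 2370]);
translate([4300, 190, 0]) cube([190, 3140, 2370]);


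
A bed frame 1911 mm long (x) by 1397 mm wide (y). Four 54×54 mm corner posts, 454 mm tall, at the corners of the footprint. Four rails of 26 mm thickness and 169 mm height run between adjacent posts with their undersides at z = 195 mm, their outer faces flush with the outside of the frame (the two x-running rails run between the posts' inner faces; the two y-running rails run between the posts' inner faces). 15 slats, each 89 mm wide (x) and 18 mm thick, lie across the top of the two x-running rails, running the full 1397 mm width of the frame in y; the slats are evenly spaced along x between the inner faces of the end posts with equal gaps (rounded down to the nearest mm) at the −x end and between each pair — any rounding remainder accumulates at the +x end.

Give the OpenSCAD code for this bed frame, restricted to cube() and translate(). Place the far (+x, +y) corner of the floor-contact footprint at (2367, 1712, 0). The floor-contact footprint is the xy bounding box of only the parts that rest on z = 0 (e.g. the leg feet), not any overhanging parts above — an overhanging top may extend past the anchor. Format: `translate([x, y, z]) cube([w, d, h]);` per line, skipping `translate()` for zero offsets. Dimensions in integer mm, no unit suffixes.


translate([456, 315, 0]) cube([54, 54, 454]);
translate([456, 1658, 0]) cube([54, 54, 454]);
translate([2313, 315, 0]) cube([54, 54, 454]);
translate([2313, 1658, 0]) cube([54, 54, 454]);
translate([510, 315, 195]) cube([1803, 26, 169]);
translate([510, 1686, 195]) cube([1803, 26, 169]);
translate([456, 369, 195]) cube([26, 1289, 169]);
translate([2341, 369, 195]) cube([26, 1289, 169]);
translate([539, 315, 364]) cube([89, 1397, 18]);
translate([657, 315, 364]) cube([89, 1397, 18]);
translate([775, 315, 364]) cube([89, 1397, 18]);
translate([893, 315, 364]) cube([89, 1397, 18]);
translate([1011, 315, 364]) cube([89, 1397, 18]);
translate([1129, 315, 364]) cube([89, 1397, 18]);
translate([1247, 315, 364]) cube([89, 1397, 18]);
translate([1365, 315, 364]) cube([89, 1397, 18]);
translate([1483, 315, 364]) cube([89, 1397, 18]);
translate([1601, 315, 364]) cube([89, 1397, 18]);
translate([1719, 315, 364]) cube([89, 1397, 18]);
translate([1837, 315, 364]) cube([89, 1397, 18]);
translate([1955, 315, 364]) cube([89, 1397, 18]);
translate([2073, 315, 364]) cube([89, 1397, 18]);
translate([2191, 315, 364]) cube([89, 1397, 18]);


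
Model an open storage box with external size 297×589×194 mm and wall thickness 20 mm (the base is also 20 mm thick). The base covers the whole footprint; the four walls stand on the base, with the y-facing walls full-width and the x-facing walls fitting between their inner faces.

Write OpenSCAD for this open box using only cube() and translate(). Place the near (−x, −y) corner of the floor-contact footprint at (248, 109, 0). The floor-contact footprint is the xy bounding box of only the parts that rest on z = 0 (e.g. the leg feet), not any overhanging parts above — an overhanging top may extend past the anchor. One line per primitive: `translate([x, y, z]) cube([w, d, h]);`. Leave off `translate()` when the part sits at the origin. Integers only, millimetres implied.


translate([248, 109, 0]) cube([297, 589, 20]);
translate([248, 109, 20]) cube([297, 20, 174]);
translate([248, 678, 20]) cube([297, 20, 174]);
translate([248, 129, 20]) cube([20, 549, 174]);
translate([525, 129, 20]) cube([20, 549, 174]);


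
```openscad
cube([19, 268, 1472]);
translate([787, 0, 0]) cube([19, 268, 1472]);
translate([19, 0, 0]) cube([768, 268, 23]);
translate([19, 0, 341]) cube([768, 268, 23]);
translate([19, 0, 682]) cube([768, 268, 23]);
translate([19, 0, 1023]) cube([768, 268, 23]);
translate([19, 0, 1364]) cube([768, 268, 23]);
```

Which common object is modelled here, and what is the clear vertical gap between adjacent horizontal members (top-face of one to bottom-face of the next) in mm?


A bookshelf. The clear shelf gap is 318 mm.

Two tall side panels with 5 horizontal boards between them — a bookshelf. The first two shelf undersides are at z = 0 and z = 341; with shelf thickness 23, the clear gap is 341 − 0 − 23 = 318 mm.


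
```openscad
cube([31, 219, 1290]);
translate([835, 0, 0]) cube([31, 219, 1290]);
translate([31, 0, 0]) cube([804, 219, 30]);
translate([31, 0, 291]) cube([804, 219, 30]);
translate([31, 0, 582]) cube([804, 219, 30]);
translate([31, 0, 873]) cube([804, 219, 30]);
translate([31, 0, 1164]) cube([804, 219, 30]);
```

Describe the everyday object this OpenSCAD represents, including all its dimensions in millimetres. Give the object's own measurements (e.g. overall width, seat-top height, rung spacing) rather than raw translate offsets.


An open bookshelf. Two side panels, each 31 mm thick, 219 mm deep and 1290 mm tall, stand 866 mm apart (outside-to-outside). Between them sit 5 shelves, each 30 mm thick and 219 mm deep, spanning the full gap between the sides. The bottom shelf rests on the floor (its underside at z = 0) and the clear gap between one shelf's top and the next shelf's underside is 261 mm.


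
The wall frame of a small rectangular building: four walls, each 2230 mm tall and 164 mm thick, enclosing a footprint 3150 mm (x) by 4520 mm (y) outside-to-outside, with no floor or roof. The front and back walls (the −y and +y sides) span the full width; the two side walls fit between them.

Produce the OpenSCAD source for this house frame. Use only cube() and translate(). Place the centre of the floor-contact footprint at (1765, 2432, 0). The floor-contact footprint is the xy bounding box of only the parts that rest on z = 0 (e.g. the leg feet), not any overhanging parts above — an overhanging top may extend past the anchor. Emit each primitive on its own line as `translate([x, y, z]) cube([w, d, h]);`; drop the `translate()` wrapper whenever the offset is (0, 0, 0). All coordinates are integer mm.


translate([190, 172, 0]) cube([3150, 164, 2230]);
translate([190, 4528, 0]) cube([3150, 164, 2230]);
translate([190, 336, 0]) cube([164, 4192, 2230]);
translate([3176, 336, 0]) cube([164, 4192, 2230]);
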